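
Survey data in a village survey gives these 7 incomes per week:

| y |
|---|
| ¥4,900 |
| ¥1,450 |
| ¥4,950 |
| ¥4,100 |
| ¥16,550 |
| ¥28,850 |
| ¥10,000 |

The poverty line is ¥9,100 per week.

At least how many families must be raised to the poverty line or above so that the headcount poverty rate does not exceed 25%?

3

4 of the 7 families are poor, so H = 4/7 = 0.571.
A headcount ratio of at most 25% allows at most ⌊0.25 × 7⌋ = 1 poor families.
So at least 4 − 1 = 3 must be lifted.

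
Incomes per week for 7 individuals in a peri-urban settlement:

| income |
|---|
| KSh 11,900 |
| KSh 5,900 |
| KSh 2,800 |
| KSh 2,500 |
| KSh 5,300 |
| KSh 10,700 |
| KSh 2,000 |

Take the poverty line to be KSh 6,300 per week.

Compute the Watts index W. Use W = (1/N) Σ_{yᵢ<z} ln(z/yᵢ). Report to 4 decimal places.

Poor units: KSh 2,000, KSh 2,500, KSh 2,800, KSh 5,300, KSh 5,900 (q = 5 of N = 7).
ln(z/y) terms: ln(6300/2000) = 1.1474; ln(6300/2500) = 0.9243; ln(6300/2800) = 0.8109; ln(6300/5300) = 0.1728; ln(6300/5900) = 0.0656.
W = 3.121032 / 7 = 0.4459.

0.4459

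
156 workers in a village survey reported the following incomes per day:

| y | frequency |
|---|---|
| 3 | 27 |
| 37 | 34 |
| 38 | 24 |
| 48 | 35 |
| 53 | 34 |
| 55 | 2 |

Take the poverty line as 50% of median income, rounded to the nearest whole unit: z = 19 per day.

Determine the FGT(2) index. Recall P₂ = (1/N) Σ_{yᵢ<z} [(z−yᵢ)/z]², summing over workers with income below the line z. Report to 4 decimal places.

Below z: 27×3 (q = 27 of N = 156).
Shortfall ratios: (19−3)/19 = 0.8421 (×27).
Squared: 0.7091 (×27).
Sum = 19.146814; P₂ = 19.146814 / 156 = 0.1227.

0.1227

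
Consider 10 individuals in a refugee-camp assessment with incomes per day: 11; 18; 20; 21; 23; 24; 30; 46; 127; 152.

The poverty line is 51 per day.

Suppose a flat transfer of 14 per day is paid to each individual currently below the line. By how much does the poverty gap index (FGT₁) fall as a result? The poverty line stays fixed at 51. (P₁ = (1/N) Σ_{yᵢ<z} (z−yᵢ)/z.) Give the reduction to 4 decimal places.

Before: below the line — 11, 18, 20, 21, 23, 24, 30, 46; poverty gap index (FGT₁) = 0.421569.
After the 14 transfer: below the line — 25, 32, 34, 35, 37, 38, 44; poverty gap index (FGT₁) = 0.219608.
Reduction = 0.421569 − 0.219608 = 0.2020.

0.2020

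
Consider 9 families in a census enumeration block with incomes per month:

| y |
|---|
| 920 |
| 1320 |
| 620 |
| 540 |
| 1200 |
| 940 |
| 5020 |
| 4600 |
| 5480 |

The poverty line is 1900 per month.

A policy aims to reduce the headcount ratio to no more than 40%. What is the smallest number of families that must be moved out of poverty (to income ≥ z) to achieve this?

6 of the 9 families are poor, so H = 6/9 = 0.667.
A headcount ratio of at most 40% allows at most ⌊0.40 × 9⌋ = 3 poor families.
So at least 6 − 3 = 3 must be lifted.

3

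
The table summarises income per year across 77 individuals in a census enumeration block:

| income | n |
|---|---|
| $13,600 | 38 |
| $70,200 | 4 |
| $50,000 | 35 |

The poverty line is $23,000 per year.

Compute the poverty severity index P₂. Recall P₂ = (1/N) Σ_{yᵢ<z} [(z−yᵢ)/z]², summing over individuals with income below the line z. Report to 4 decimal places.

0.0824

Below z: 38×$13,600 (q = 38 of N = 77).
Gap ratios (z−y)/z: (23000−13600)/23000 = 0.4087 (×38).
Squared: 0.1670 (×38).
Sum = 6.347221; P₂ = 6.347221 / 77 = 0.0824.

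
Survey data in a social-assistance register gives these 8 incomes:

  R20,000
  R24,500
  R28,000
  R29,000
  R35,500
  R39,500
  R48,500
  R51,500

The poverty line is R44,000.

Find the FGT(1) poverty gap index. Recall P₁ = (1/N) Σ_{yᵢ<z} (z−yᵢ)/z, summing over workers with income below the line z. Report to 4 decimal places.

Below z: R20,000, R24,500, R28,000, R29,000, R35,500, R39,500 (q = 6 of N = 8).
Shortfall ratios: (44000−20000)/44000 = 0.5455; (44000−24500)/44000 = 0.4432; (44000−28000)/44000 = 0.3636; (44000−29000)/44000 = 0.3409; (44000−35500)/44000 = 0.1932; (44000−39500)/44000 = 0.1023.
Sum of shortfalls = 1.988636; P₁ averages over all N: 1.988636 / 8 = 0.2486.

0.2486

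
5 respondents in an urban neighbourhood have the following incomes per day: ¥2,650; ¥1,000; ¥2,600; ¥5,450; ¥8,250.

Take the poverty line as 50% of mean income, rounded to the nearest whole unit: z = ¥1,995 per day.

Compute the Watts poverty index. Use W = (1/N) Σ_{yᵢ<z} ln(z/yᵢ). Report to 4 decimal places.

0.1381

Below z: ¥1,000 (q = 1 of N = 5).
Log gaps: ln(1995/1000) = 0.6906.
W = 0.690644 / 5 = 0.1381.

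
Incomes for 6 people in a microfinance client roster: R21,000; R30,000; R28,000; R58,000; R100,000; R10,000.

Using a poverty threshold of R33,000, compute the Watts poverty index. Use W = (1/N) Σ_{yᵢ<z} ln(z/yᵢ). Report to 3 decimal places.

0.318

Below the line: R10,000, R21,000, R28,000, R30,000 (q = 4 of N = 6).
Log gaps: ln(33000/10000) = 1.1939; ln(33000/21000) = 0.4520; ln(33000/28000) = 0.1643; ln(33000/30000) = 0.0953.
W = 1.905521 / 6 = 0.318.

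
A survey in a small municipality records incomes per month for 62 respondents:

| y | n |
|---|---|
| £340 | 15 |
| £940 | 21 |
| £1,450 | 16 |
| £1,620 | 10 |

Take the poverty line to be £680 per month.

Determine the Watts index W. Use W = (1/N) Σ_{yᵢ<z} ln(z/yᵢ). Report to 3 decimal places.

Poor units: 15×£340 (q = 15 of N = 62).
ln(z/y) terms: ln(680/340) = 0.6931 (×15).
W = 10.397208 / 62 = 0.168.

0.168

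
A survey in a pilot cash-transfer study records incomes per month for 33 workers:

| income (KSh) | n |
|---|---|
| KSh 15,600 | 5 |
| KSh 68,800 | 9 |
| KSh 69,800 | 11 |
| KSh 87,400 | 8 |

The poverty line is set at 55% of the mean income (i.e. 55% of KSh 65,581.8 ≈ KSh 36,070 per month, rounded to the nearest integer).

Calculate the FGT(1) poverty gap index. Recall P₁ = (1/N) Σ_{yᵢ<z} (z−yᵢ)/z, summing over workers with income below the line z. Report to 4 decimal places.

Incomes under z: 5×KSh 15,600 (q = 5 of N = 33).
Relative gaps: (36070−15600)/36070 = 0.5675 (×5).
Sum of shortfalls = 2.837538; P₁ averages over all N: 2.837538 / 33 = 0.0860.

0.0860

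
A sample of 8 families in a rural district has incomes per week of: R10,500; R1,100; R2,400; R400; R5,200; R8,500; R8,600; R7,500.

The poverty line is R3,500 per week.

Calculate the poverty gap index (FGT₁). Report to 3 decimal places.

0.236

Incomes under z: R400, R1,100, R2,400 (q = 3 of N = 8).
Gap ratios (z−y)/z: (3500−400)/3500 = 0.8857; (3500−1100)/3500 = 0.6857; (3500−2400)/3500 = 0.3143.
Σ = 1.885714. Dividing by the full population N = 8 gives P₁ = 0.236.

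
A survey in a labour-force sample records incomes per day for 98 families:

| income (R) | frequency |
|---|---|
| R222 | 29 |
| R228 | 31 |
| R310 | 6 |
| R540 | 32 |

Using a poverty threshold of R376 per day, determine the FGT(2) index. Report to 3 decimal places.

0.101

Below z: 29×R222, 31×R228, 6×R310 (q = 66 of N = 98).
Shortfall ratios: (376−222)/376 = 0.4096 (×29); (376−228)/376 = 0.3936 (×31); (376−310)/376 = 0.1755 (×6).
Squared: 0.1678 (×29); 0.1549 (×31); 0.0308 (×6).
Sum = 9.852620; P₂ = 9.852620 / 98 = 0.101.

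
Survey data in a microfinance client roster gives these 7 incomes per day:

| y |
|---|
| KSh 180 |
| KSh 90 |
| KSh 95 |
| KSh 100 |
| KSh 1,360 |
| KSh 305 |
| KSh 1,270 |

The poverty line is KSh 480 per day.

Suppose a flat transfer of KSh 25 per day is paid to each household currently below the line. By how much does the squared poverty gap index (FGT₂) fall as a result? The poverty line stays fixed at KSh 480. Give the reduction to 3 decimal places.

0.049

Before: below the line — KSh 90, KSh 95, KSh 100, KSh 180, KSh 305; squared poverty gap index (FGT₂) = 0.35054.
After the KSh 25 transfer: below the line — KSh 115, KSh 120, KSh 125, KSh 205, KSh 330; squared poverty gap index (FGT₂) = 0.30194.
Reduction = 0.35054 − 0.30194 = 0.049.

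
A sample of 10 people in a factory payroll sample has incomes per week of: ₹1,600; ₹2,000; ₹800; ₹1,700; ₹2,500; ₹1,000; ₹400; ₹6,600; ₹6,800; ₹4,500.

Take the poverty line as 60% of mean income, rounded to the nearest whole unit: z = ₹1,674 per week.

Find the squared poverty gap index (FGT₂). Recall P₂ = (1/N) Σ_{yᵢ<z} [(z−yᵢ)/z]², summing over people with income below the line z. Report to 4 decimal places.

0.1016

Below the line: ₹400, ₹800, ₹1,000, ₹1,600 (q = 4 of N = 10).
Gap ratios (z−y)/z: (1674−400)/1674 = 0.7611; (1674−800)/1674 = 0.5221; (1674−1000)/1674 = 0.4026; (1674−1600)/1674 = 0.0442.
Squared: 0.5792; 0.2726; 0.1621; 0.0020.
Sum = 1.015854; P₂ = 1.015854 / 10 = 0.1016.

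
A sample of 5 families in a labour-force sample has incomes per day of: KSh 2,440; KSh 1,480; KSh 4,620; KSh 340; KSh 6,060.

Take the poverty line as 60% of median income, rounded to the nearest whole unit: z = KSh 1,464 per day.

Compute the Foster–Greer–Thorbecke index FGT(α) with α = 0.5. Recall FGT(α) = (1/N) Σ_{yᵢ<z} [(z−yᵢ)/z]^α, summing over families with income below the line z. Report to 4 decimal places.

Poor units: KSh 340 (q = 1 of N = 5).
Normalized shortfalls: (1464−340)/1464 = 0.7678.
Raised to α = 0.5: 0.87622.
Sum = 0.876219; FGT(0.5) = 0.876219 / 5 = 0.1752.

0.1752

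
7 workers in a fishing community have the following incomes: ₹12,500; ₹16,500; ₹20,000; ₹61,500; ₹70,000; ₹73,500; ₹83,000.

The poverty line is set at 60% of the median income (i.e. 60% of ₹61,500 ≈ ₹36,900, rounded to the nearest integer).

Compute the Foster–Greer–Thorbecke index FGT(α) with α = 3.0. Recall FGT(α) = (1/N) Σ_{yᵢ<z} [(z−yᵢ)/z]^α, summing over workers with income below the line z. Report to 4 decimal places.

0.0792

Poor units: ₹12,500, ₹16,500, ₹20,000 (q = 3 of N = 7).
Shortfall ratios: (36900−12500)/36900 = 0.6612; (36900−16500)/36900 = 0.5528; (36900−20000)/36900 = 0.4580.
Raised to α = 3.0: 0.28913; 0.16897; 0.09607.
Sum = 0.554167; FGT(3.0) = 0.554167 / 7 = 0.0792.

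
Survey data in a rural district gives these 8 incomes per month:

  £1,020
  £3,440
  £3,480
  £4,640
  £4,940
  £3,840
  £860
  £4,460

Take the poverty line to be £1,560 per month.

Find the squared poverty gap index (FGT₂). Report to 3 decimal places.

Poor units: £860, £1,020 (q = 2 of N = 8).
Shortfall ratios: (1560−860)/1560 = 0.4487; (1560−1020)/1560 = 0.3462.
Squared: 0.2013; 0.1198.
Sum = 0.321170; P₂ = 0.321170 / 8 = 0.040.

0.040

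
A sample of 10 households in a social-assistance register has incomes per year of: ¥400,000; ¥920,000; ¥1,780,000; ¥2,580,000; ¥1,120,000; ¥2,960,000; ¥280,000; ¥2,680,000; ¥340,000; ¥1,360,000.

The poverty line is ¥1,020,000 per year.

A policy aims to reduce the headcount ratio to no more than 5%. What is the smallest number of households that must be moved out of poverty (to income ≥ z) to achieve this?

4 of the 10 households are poor, so H = 4/10 = 0.400.
A headcount ratio of at most 5% allows at most ⌊0.05 × 10⌋ = 0 poor households.
So at least 4 − 0 = 4 must be lifted.

4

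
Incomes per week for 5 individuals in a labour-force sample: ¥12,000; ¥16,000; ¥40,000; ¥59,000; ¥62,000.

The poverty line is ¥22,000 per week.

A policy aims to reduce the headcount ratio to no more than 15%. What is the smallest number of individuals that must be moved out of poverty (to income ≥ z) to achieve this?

Currently q = 2 of N = 5 are below the line (H = 0.400).
A headcount ratio of at most 15% allows at most ⌊0.15 × 5⌋ = 0 poor individuals.
So at least 2 − 0 = 2 must be lifted.

2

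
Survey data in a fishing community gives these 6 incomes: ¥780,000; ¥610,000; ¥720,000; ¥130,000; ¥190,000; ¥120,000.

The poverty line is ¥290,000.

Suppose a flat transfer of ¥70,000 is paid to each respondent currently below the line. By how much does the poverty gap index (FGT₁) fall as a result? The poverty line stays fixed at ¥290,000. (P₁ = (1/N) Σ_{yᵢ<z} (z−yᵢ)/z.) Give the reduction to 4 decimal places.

0.1207

Before: below the line — ¥120,000, ¥130,000, ¥190,000; poverty gap index (FGT₁) = 0.247126.
After the ¥70,000 transfer: below the line — ¥190,000, ¥200,000, ¥260,000; poverty gap index (FGT₁) = 0.126437.
Reduction = 0.247126 − 0.126437 = 0.1207.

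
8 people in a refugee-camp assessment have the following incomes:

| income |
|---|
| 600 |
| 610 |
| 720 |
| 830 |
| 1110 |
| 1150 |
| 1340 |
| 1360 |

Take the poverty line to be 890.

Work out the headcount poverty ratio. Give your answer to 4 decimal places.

0.5000

4 of the 8 people have income below 890.
H = 4/8 = 0.5000.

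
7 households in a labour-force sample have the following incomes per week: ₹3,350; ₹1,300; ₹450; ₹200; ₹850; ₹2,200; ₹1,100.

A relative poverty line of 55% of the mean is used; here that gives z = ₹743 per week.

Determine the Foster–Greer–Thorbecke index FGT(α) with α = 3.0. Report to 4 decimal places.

0.0645

Below z: ₹200, ₹450 (q = 2 of N = 7).
Shortfall ratios: (743−200)/743 = 0.7308; (743−450)/743 = 0.3943.
Raised to α = 3.0: 0.39033; 0.06132.
Sum = 0.451656; FGT(3.0) = 0.451656 / 7 = 0.0645.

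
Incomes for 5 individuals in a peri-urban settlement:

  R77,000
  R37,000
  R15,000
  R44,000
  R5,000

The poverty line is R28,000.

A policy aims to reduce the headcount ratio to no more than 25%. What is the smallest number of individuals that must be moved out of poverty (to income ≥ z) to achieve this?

Currently q = 2 of N = 5 are below the line (H = 0.400).
A headcount ratio of at most 25% allows at most ⌊0.25 × 5⌋ = 1 poor individuals.
So at least 2 − 1 = 1 must be lifted.

1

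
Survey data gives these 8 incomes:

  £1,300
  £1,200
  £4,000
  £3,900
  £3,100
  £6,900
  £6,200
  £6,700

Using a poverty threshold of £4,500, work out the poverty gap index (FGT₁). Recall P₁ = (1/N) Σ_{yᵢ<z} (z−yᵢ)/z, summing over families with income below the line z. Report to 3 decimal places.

Below z: £1,200, £1,300, £3,100, £3,900, £4,000 (q = 5 of N = 8).
Shortfall ratios: (4500−1200)/4500 = 0.7333; (4500−1300)/4500 = 0.7111; (4500−3100)/4500 = 0.3111; (4500−3900)/4500 = 0.1333; (4500−4000)/4500 = 0.1111.
Σ = 2.000000. Dividing by the full population N = 8 gives P₁ = 0.250.

0.250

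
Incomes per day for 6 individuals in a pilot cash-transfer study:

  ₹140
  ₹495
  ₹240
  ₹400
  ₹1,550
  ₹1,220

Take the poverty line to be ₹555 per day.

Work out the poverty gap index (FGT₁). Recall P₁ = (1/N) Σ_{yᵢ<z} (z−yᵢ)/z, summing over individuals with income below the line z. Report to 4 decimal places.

Incomes under z: ₹140, ₹240, ₹400, ₹495 (q = 4 of N = 6).
Relative gaps: (555−140)/555 = 0.7477; (555−240)/555 = 0.5676; (555−400)/555 = 0.2793; (555−495)/555 = 0.1081.
Σ = 1.702703. Dividing by the full population N = 6 gives P₁ = 0.2838.

0.2838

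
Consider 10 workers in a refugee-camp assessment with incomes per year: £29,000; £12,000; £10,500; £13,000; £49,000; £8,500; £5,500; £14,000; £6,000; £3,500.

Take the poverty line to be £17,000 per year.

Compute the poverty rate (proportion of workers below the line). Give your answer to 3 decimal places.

0.800

8 of the 10 workers have income below £17,000.
H = 8/10 = 0.800.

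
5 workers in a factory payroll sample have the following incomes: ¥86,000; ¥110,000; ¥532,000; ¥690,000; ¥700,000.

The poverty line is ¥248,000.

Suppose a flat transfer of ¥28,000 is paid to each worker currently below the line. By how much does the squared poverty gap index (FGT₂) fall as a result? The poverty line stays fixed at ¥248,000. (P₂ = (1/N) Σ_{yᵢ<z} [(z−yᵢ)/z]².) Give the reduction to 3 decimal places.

Before: below the line — ¥86,000, ¥110,000; squared poverty gap index (FGT₂) = 0.14727.
After the ¥28,000 transfer: below the line — ¥114,000, ¥138,000; squared poverty gap index (FGT₂) = 0.09774.
Reduction = 0.14727 − 0.09774 = 0.050.

0.050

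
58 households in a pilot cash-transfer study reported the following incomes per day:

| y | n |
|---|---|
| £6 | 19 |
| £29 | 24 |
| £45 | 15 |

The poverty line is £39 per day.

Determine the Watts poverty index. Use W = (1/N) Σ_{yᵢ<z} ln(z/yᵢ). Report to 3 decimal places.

Below the line: 19×£6, 24×£29 (q = 43 of N = 58).
Log gaps: ln(39/6) = 1.8718 (×19); ln(39/29) = 0.2963 (×24).
W = 42.674621 / 58 = 0.736.

0.736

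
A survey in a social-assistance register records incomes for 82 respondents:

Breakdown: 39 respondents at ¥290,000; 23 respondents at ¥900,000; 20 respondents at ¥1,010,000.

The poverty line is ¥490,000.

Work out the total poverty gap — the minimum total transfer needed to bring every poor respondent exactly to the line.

Incomes under z: 39×¥290,000 (q = 39 of N = 82).
Individual gaps: 39×(490000−290000) = 7800000.
Aggregate gap = ¥7,800,000.

¥7,800,000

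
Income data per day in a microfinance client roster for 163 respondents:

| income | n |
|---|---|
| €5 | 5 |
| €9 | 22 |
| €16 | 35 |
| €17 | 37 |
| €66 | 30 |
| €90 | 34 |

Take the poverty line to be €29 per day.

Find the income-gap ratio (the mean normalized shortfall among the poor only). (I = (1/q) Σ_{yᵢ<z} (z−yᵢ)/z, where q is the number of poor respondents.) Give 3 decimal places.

0.508

Below the line: 5×€5, 22×€9, 35×€16, 37×€17 (q = 99 of N = 163).
Shortfall ratios (z−y)/z: 0.8276 (×5), 0.6897 (×22), 0.4483 (×35), 0.4138 (×37); sum = 50.310345.
The income-gap ratio divides by q (the poor only): 50.310345 / 99 = 0.508.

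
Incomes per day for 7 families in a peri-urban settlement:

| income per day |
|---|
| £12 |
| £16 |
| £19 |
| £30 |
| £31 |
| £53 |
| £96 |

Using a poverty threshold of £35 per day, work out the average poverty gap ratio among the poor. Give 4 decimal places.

0.3829

Below z: £12, £16, £19, £30, £31 (q = 5 of N = 7).
Relative gaps: 0.6571, 0.5429, 0.4571, 0.1429, 0.1143; sum = 1.914286.
The income-gap ratio divides by q (the poor only): 1.914286 / 5 = 0.3829.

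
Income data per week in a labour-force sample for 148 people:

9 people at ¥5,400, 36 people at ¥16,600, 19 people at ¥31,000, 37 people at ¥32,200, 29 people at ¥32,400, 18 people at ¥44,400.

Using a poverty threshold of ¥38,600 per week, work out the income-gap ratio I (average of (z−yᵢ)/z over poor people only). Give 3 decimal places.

Below the line: 9×¥5,400, 36×¥16,600, 19×¥31,000, 37×¥32,200, 29×¥32,400 (q = 130 of N = 148).
Relative gaps: 0.8601 (×9), 0.5699 (×36), 0.1969 (×19), 0.1658 (×37), 0.1606 (×29); sum = 42.792746.
The income-gap ratio divides by q (the poor only): 42.792746 / 130 = 0.329.

0.329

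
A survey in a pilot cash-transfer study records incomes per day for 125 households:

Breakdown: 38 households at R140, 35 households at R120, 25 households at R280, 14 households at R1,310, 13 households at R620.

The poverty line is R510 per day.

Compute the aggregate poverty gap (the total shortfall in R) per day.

R33,460

Below z: 35×R120, 38×R140, 25×R280 (q = 98 of N = 125).
Individual gaps: 35×(510−120) = 13650; 38×(510−140) = 14060; 25×(510−280) = 5750.
Aggregate gap = R33,460.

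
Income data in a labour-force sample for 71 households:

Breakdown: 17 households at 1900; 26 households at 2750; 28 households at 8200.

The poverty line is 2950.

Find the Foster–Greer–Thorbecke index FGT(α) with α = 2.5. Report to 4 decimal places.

Below z: 17×1900, 26×2750 (q = 43 of N = 71).
Gap ratios (z−y)/z: (2950−1900)/2950 = 0.3559 (×17); (2950−2750)/2950 = 0.0678 (×26).
Raised to α = 2.5: 0.07558 (×17); 0.00120 (×26).
Sum = 1.316010; FGT(2.5) = 1.316010 / 71 = 0.0185.

0.0185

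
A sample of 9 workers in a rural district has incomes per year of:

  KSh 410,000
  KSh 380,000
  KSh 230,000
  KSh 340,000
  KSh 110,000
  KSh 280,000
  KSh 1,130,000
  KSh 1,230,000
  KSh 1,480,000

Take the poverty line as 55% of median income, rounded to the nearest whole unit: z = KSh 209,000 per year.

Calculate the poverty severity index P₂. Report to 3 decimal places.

0.025

Below the line: KSh 110,000 (q = 1 of N = 9).
Gap ratios (z−y)/z: (209000−110000)/209000 = 0.4737.
Squared: 0.2244.
Sum = 0.224377; P₂ = 0.224377 / 9 = 0.025.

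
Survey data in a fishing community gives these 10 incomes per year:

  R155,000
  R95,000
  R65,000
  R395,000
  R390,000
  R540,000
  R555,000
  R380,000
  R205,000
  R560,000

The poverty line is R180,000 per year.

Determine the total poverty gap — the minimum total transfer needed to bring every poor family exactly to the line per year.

Below z: R65,000, R95,000, R155,000 (q = 3 of N = 10).
Individual gaps: 180000−65000 = 115000; 180000−95000 = 85000; 180000−155000 = 25000.
Aggregate gap = R225,000.

R225,000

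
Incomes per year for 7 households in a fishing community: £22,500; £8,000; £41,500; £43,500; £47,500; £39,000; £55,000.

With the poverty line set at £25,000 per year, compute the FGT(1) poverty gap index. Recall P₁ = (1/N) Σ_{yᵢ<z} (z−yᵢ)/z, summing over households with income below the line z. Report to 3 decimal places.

0.111

Below z: £8,000, £22,500 (q = 2 of N = 7).
Normalized shortfalls: (25000−8000)/25000 = 0.6800; (25000−22500)/25000 = 0.1000.
Sum of shortfalls = 0.780000; P₁ averages over all N: 0.780000 / 7 = 0.111.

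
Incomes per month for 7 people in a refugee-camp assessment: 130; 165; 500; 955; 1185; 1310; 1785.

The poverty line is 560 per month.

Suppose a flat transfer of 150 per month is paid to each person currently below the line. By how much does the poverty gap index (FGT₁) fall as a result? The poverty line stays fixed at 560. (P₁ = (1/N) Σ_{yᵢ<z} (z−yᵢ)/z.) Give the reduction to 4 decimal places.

0.0918

Before: below the line — 130, 165, 500; poverty gap index (FGT₁) = 0.225765.
After the 150 transfer: below the line — 280, 315; poverty gap index (FGT₁) = 0.133929.
Reduction = 0.225765 − 0.133929 = 0.0918.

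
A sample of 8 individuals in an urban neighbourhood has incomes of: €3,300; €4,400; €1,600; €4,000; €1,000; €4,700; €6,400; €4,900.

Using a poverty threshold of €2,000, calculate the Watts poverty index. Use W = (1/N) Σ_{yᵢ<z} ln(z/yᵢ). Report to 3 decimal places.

0.115

Incomes under z: €1,000, €1,600 (q = 2 of N = 8).
Log shortfalls: ln(2000/1000) = 0.6931; ln(2000/1600) = 0.2231.
W = 0.916291 / 8 = 0.115.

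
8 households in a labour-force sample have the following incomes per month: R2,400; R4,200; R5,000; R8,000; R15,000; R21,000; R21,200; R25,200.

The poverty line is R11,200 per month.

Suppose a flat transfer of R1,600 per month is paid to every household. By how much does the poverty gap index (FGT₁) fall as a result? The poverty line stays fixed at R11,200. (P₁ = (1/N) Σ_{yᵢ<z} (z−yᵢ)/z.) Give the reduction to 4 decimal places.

Before: below the line — R2,400, R4,200, R5,000, R8,000; poverty gap index (FGT₁) = 0.281250.
After the R1,600 transfer: below the line — R4,000, R5,800, R6,600, R9,600; poverty gap index (FGT₁) = 0.209821.
Reduction = 0.281250 − 0.209821 = 0.0714.

0.0714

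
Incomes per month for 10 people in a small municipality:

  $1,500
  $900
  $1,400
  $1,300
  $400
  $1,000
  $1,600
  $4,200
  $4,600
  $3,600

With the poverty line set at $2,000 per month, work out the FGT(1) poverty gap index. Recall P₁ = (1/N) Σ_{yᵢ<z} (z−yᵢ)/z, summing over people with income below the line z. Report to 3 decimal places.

Below the line: $400, $900, $1,000, $1,300, $1,400, $1,500, $1,600 (q = 7 of N = 10).
Shortfall ratios: (2000−400)/2000 = 0.8000; (2000−900)/2000 = 0.5500; (2000−1000)/2000 = 0.5000; (2000−1300)/2000 = 0.3500; (2000−1400)/2000 = 0.3000; (2000−1500)/2000 = 0.2500; (2000−1600)/2000 = 0.2000.
Σ = 2.950000. Dividing by the full population N = 10 gives P₁ = 0.295.

0.295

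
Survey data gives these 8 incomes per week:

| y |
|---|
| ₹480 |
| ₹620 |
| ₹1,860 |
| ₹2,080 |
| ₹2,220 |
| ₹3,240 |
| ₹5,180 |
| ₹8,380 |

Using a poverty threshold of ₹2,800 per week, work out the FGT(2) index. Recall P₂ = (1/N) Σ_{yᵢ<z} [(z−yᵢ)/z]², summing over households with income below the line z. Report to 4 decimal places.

0.1893

Below the line: ₹480, ₹620, ₹1,860, ₹2,080, ₹2,220 (q = 5 of N = 8).
Relative gaps: (2800−480)/2800 = 0.8286; (2800−620)/2800 = 0.7786; (2800−1860)/2800 = 0.3357; (2800−2080)/2800 = 0.2571; (2800−2220)/2800 = 0.2071.
Squared: 0.6865; 0.6062; 0.1127; 0.0661; 0.0429.
Sum = 1.514439; P₂ = 1.514439 / 8 = 0.1893.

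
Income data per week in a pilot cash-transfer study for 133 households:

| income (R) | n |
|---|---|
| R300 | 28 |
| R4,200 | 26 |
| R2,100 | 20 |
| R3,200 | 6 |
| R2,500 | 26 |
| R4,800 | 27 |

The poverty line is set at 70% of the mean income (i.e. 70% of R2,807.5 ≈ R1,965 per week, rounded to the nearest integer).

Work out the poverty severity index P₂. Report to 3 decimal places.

0.151

Poor units: 28×R300 (q = 28 of N = 133).
Relative gaps: (1965−300)/1965 = 0.8473 (×28).
Squared: 0.7180 (×28).
Sum = 20.103024; P₂ = 20.103024 / 133 = 0.151.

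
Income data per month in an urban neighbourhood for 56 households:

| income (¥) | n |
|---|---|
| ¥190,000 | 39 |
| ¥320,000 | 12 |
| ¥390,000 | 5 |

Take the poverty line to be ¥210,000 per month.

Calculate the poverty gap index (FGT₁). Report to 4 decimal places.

0.0663

Incomes under z: 39×¥190,000 (q = 39 of N = 56).
Gap ratios (z−y)/z: (210000−190000)/210000 = 0.0952 (×39).
Sum of shortfalls = 3.714286; P₁ averages over all N: 3.714286 / 56 = 0.0663.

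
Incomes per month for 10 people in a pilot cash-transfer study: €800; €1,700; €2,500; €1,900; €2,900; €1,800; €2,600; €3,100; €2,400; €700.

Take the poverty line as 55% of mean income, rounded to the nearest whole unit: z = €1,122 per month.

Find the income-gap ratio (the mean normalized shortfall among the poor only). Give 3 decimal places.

0.332

Poor units: €700, €800 (q = 2 of N = 10).
Relative gaps: 0.3761, 0.2870; sum = 0.663102.
The income-gap ratio divides by q (the poor only): 0.663102 / 2 = 0.332.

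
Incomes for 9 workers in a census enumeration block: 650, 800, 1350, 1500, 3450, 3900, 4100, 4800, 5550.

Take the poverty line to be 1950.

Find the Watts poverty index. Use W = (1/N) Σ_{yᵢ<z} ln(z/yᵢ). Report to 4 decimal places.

0.2911

Poor units: 650, 800, 1350, 1500 (q = 4 of N = 9).
ln(z/y) terms: ln(1950/650) = 1.0986; ln(1950/800) = 0.8910; ln(1950/1350) = 0.3677; ln(1950/1500) = 0.2624.
W = 2.619674 / 9 = 0.2911.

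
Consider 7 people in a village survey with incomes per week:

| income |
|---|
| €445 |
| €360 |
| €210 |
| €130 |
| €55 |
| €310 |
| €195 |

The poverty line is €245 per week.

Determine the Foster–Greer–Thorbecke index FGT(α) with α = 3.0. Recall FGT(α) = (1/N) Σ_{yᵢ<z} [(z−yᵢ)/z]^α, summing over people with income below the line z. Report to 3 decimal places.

Incomes under z: €55, €130, €195, €210 (q = 4 of N = 7).
Gap ratios (z−y)/z: (245−55)/245 = 0.7755; (245−130)/245 = 0.4694; (245−195)/245 = 0.2041; (245−210)/245 = 0.1429.
Raised to α = 3.0: 0.46640; 0.10342; 0.00850; 0.00292.
Sum = 0.581237; FGT(3.0) = 0.581237 / 7 = 0.083.

0.083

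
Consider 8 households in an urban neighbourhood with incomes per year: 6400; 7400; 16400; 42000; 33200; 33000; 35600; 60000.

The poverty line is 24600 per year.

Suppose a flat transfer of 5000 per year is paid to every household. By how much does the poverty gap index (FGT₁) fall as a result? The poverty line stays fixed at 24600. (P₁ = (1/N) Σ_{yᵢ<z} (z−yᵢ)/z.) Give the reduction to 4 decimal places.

0.0762

Before: below the line — 6400, 7400, 16400; poverty gap index (FGT₁) = 0.221545.
After the 5000 transfer: below the line — 11400, 12400, 21400; poverty gap index (FGT₁) = 0.145325.
Reduction = 0.221545 − 0.145325 = 0.0762.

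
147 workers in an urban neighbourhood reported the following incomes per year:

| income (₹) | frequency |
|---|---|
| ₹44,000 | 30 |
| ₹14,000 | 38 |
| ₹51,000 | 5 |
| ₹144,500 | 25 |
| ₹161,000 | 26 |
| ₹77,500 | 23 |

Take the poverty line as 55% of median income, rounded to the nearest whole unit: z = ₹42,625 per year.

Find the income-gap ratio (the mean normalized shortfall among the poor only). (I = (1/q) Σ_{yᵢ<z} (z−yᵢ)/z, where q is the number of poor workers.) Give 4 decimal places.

0.6716

Incomes under z: 38×₹14,000 (q = 38 of N = 147).
Relative gaps: 0.6716 (×38); sum = 25.519062.
I averages over the q = 38 poor units only: 25.519062 / 38 = 0.6716.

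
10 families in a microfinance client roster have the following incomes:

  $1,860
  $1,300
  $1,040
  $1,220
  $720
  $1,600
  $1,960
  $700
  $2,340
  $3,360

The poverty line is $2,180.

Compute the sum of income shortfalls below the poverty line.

$7,040

Poor units: $700, $720, $1,040, $1,220, $1,300, $1,600, $1,860, $1,960 (q = 8 of N = 10).
Individual gaps: 2180−700 = 1480; 2180−720 = 1460; 2180−1040 = 1140; 2180−1220 = 960; 2180−1300 = 880; 2180−1600 = 580; 2180−1860 = 320; 2180−1960 = 220.
Aggregate gap = $7,040.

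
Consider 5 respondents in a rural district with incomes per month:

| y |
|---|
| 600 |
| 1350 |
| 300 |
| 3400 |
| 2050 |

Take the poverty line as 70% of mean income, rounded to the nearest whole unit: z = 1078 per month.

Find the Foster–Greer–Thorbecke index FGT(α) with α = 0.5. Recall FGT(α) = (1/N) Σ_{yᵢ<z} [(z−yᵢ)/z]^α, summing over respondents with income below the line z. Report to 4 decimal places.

0.3031

Below z: 300, 600 (q = 2 of N = 5).
Normalized shortfalls: (1078−300)/1078 = 0.7217; (1078−600)/1078 = 0.4434.
Raised to α = 0.5: 0.84953; 0.66589.
Sum = 1.515427; FGT(0.5) = 1.515427 / 5 = 0.3031.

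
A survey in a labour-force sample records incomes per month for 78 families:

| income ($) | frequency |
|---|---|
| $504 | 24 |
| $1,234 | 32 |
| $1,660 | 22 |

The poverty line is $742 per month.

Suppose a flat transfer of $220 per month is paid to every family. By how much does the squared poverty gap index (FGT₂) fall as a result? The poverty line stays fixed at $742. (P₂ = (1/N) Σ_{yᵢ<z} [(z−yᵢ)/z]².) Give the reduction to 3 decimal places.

Before: below the line — 24×$504; squared poverty gap index (FGT₂) = 0.03166.
After the $220 transfer: below the line — 24×$724; squared poverty gap index (FGT₂) = 0.00018.
Reduction = 0.03166 − 0.00018 = 0.031.

0.031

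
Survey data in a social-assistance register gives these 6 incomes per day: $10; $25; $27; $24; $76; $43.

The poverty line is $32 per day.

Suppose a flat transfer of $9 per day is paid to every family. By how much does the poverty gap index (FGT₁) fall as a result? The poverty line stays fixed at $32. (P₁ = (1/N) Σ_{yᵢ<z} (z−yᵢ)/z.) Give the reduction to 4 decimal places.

0.1510

Before: below the line — $10, $24, $25, $27; poverty gap index (FGT₁) = 0.218750.
After the $9 transfer: below the line — $19; poverty gap index (FGT₁) = 0.067708.
Reduction = 0.218750 − 0.067708 = 0.1510.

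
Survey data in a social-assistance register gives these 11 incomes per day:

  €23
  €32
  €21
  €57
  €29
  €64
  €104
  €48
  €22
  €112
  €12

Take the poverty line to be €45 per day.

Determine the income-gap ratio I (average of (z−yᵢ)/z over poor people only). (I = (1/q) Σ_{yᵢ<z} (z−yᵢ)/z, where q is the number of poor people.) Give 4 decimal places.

Below the line: €12, €21, €22, €23, €29, €32 (q = 6 of N = 11).
Relative gaps: 0.7333, 0.5333, 0.5111, 0.4889, 0.3556, 0.2889; sum = 2.911111.
The income-gap ratio divides by q (the poor only): 2.911111 / 6 = 0.4852.

0.4852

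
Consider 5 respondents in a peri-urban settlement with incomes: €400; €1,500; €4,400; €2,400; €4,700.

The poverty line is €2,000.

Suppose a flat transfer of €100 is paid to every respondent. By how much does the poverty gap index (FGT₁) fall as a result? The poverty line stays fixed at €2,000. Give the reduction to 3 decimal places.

Before: below the line — €400, €1,500; poverty gap index (FGT₁) = 0.21000.
After the €100 transfer: below the line — €500, €1,600; poverty gap index (FGT₁) = 0.19000.
Reduction = 0.21000 − 0.19000 = 0.020.

0.020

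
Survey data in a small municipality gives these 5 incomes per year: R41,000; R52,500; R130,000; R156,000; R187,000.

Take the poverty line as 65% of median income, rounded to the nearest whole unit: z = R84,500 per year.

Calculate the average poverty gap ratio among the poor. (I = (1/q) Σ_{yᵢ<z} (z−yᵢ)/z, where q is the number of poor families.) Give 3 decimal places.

0.447

Below the line: R41,000, R52,500 (q = 2 of N = 5).
Relative gaps: 0.5148, 0.3787; sum = 0.893491.
The income-gap ratio divides by q (the poor only): 0.893491 / 2 = 0.447.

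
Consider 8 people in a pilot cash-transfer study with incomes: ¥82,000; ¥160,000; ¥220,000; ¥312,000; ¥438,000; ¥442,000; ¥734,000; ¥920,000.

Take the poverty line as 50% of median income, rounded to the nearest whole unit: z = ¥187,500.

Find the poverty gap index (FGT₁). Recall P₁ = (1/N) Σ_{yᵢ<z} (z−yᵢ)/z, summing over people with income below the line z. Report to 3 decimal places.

0.089

Below z: ¥82,000, ¥160,000 (q = 2 of N = 8).
Shortfall ratios: (187500−82000)/187500 = 0.5627; (187500−160000)/187500 = 0.1467.
Σ = 0.709333. Dividing by the full population N = 8 gives P₁ = 0.089.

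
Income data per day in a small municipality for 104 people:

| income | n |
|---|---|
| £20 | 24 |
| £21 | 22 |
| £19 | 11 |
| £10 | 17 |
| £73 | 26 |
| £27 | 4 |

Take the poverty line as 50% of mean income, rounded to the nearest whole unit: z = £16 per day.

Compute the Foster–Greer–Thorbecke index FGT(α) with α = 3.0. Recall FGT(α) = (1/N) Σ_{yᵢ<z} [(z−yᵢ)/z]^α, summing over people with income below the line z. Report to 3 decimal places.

Poor units: 17×£10 (q = 17 of N = 104).
Relative gaps: (16−10)/16 = 0.3750 (×17).
Raised to α = 3.0: 0.05273 (×17).
Sum = 0.896484; FGT(3.0) = 0.896484 / 104 = 0.009.

0.009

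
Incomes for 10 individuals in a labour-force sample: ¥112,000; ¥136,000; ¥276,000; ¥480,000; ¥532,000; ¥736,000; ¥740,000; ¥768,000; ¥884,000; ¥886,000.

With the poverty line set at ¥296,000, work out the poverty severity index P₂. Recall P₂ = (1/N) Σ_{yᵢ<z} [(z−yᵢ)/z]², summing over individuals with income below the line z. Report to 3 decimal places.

Poor units: ¥112,000, ¥136,000, ¥276,000 (q = 3 of N = 10).
Gap ratios (z−y)/z: (296000−112000)/296000 = 0.6216; (296000−136000)/296000 = 0.5405; (296000−276000)/296000 = 0.0676.
Squared: 0.3864; 0.2922; 0.0046.
Sum = 0.683163; P₂ = 0.683163 / 10 = 0.068.

0.068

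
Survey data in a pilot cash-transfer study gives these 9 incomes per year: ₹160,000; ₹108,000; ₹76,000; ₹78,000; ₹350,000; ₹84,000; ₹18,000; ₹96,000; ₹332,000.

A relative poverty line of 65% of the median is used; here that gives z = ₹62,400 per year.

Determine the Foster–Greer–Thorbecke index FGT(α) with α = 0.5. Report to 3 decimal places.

0.094

Below the line: ₹18,000 (q = 1 of N = 9).
Relative gaps: (62400−18000)/62400 = 0.7115.
Raised to α = 0.5: 0.84353.
Sum = 0.843527; FGT(0.5) = 0.843527 / 9 = 0.094.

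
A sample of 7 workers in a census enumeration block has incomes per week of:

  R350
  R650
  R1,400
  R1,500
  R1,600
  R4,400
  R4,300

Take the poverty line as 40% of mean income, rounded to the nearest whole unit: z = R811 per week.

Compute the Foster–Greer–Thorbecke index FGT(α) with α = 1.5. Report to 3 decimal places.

0.074

Incomes under z: R350, R650 (q = 2 of N = 7).
Gap ratios (z−y)/z: (811−350)/811 = 0.5684; (811−650)/811 = 0.1985.
Raised to α = 1.5: 0.42857; 0.08845.
Sum = 0.517020; FGT(1.5) = 0.517020 / 7 = 0.074.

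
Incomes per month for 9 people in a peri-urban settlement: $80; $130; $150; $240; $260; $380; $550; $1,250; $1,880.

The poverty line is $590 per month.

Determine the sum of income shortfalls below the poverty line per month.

$2,340

Below the line: $80, $130, $150, $240, $260, $380, $550 (q = 7 of N = 9).
Individual gaps: 590−80 = 510; 590−130 = 460; 590−150 = 440; 590−240 = 350; 590−260 = 330; 590−380 = 210; 590−550 = 40.
Aggregate gap = $2,340.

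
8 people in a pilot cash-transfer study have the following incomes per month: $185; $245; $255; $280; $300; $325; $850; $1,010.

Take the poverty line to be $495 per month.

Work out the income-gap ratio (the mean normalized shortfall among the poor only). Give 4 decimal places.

0.4646

Below z: $185, $245, $255, $280, $300, $325 (q = 6 of N = 8).
Relative gaps: 0.6263, 0.5051, 0.4848, 0.4343, 0.3939, 0.3434; sum = 2.787879.
I averages over the q = 6 poor units only: 2.787879 / 6 = 0.4646.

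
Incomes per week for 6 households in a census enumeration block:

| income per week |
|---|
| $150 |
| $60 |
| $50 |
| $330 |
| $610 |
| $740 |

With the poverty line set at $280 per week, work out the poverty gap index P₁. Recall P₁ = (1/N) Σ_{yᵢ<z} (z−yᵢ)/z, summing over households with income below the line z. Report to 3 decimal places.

Below z: $50, $60, $150 (q = 3 of N = 6).
Relative gaps: (280−50)/280 = 0.8214; (280−60)/280 = 0.7857; (280−150)/280 = 0.4643.
Sum of shortfalls = 2.071429; P₁ averages over all N: 2.071429 / 6 = 0.345.

0.345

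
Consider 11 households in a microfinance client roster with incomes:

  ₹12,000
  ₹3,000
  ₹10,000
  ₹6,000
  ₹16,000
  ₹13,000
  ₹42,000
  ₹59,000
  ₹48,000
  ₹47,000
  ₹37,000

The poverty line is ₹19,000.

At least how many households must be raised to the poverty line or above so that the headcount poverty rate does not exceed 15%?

Currently q = 6 of N = 11 are below the line (H = 0.545).
A headcount ratio of at most 15% allows at most ⌊0.15 × 11⌋ = 1 poor households.
So at least 6 − 1 = 5 must be lifted.

5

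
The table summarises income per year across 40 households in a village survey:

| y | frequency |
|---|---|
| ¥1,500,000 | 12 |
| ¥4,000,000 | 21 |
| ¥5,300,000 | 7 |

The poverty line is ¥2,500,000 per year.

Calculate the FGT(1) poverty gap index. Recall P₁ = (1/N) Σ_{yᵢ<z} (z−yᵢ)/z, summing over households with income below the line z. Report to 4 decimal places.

0.1200

Below the line: 12×¥1,500,000 (q = 12 of N = 40).
Normalized shortfalls: (2500000−1500000)/2500000 = 0.4000 (×12).
Sum of shortfalls = 4.800000; P₁ averages over all N: 4.800000 / 40 = 0.1200.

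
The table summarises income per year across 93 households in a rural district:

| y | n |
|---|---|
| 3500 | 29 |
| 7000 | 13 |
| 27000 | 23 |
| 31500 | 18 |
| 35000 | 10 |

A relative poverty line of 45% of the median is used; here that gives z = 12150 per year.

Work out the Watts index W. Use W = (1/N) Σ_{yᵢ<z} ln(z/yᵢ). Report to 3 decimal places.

0.465

Incomes under z: 29×3500, 13×7000 (q = 42 of N = 93).
Log gaps: ln(12150/3500) = 1.2446 (×29); ln(12150/7000) = 0.5514 (×13).
W = 43.260867 / 93 = 0.465.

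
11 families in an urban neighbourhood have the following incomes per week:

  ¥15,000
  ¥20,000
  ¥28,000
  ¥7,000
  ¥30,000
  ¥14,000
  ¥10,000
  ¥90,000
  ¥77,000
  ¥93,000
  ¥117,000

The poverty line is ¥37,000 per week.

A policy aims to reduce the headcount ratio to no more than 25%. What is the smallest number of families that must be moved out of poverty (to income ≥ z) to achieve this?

7 of the 11 families are poor, so H = 7/11 = 0.636.
A headcount ratio of at most 25% allows at most ⌊0.25 × 11⌋ = 2 poor families.
So at least 7 − 2 = 5 must be lifted.

5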